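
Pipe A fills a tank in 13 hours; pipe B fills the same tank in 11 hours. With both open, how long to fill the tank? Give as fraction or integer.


Rate of A = 1/13 job per hour
Rate of B = 1/11 job per hour
Combined rate = 1/13 + 1/11
Find common denominator: (11 + 13)/(13*11) = 24/143
Combined rate = 24/143 job per hour
Time together = 1 / (24/143) = 143/24 hours

143/24


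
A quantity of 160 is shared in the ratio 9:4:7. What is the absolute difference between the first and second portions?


Total parts = 9 + 4 + 7 = 20
Value per part = 160 / 20 = 8
Shares: 9*8=72, 4*8=32, 7*8=56
First share = 72, second share = 32
Difference = |72 - 32| = 40

40


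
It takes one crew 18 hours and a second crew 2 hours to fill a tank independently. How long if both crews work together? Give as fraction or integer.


Rate of A = 1/18 job per hour
Rate of B = 1/2 job per hour
Combined rate = 1/18 + 1/2
Find common denominator: (2 + 18)/(18*2) = 20/36
Combined rate = 5/9 job per hour
Time together = 1 / (5/9) = 9/5 hours

9/5


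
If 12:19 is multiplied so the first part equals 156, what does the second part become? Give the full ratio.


Original ratio: 12:19
First term target: 156
Scale factor = 156 / 12 = 13
Multiply second term: 19 * 13 = 247
Equivalent ratio = 156:247

156:247


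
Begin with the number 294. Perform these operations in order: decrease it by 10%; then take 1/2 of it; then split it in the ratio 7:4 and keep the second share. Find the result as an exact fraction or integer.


Start with 294.
Step 1: Decrease by 10%: 294 * 90/100 = 1323/5
Step 2: Take 1/2: 1323/5 * 1/2 = 1323/10
Step 3: Split 7:4, second share = 1323/10 * 4/11 = 2646/55
Final result = 2646/55

2646/55


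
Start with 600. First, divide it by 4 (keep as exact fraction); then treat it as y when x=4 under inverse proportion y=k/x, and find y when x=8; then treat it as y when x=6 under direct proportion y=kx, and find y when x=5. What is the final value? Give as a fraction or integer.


Start with 600.
Step 1: Divide by 4: 600 / 4 = 150
Step 2: Inverse prop: k = (150)*4; new y = k/8 = 150*4/8 = 75
Step 3: Direct prop: k = (75)/6; new y = k*5 = 75*5/6 = 125/2
Final result = 125/2

125/2


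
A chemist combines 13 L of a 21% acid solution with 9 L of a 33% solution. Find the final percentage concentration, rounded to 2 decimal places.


Solute in mixture 1 = 21% of 13 L = 13*21/100 = 273/100 L
Solute in mixture 2 = 33% of 9 L = 9*33/100 = 297/100 L
Total solute = 273/100 + 297/100 = 57/10 L
Total volume = 13 + 9 = 22 L
Final concentration = 57/10/22 * 100 = 25.91%

25.91


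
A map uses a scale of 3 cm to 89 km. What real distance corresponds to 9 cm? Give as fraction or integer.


Map scale: 3 cm = 89 km
Measured distance on map = 9 cm
Set up proportion: 9 * 89 / 3
= 801 / 3
= 267 km

267


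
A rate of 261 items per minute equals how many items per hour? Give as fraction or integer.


Converting from per minute to per hour
Rate = 261 items per minute
Multiply by 60: 261 * 60
= 15660 items per hour

15660


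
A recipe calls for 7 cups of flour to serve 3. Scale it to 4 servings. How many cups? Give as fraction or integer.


Original: 7 cups for 3 servings
Target servings = 4
Scaling factor = 4/3
New amount = 7 * 4/3
= 28/3
= 28/3 cups

28/3


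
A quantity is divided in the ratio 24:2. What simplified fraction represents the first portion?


Total parts = 24 + 2 = 26
First part fraction = 24/26
Simplify: 24/26 = 12/13

12/13


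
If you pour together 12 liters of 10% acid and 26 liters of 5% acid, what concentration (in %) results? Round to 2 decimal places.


Solute in mixture 1 = 10% of 12 L = 12*10/100 = 6/5 L
Solute in mixture 2 = 5% of 26 L = 26*5/100 = 13/10 L
Total solute = 6/5 + 13/10 = 5/2 L
Total volume = 12 + 26 = 38 L
Final concentration = 5/2/38 * 100 = 6.58%

6.58


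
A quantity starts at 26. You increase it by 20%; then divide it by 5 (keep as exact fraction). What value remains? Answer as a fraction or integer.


Start with 26.
Step 1: Increase by 20%: 26 * 120/100 = 156/5
Step 2: Divide by 5: 156/5 / 5 = 156/25
Final result = 156/25

156/25


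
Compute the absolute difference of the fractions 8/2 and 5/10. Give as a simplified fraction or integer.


Simplify: 8/2 = 4 and 5/10 = 1/2
Find common denominator: LCD = 2
Convert: 8/2 and 1/2
Difference = |8 - 1|/2 = 7/2
Simplified = 7/2

7/2


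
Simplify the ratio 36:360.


Find GCD(36, 360)
GCD = 36
Divide both by 36: 36/36 = 1, 360/36 = 10
Simplified ratio = 1:10

1:10


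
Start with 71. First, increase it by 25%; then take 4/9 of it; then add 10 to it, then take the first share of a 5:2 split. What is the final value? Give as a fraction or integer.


Start with 71.
Step 1: Increase by 25%: 71 * 125/100 = 355/4
Step 2: Take 4/9: 355/4 * 4/9 = 355/9
Step 3: Add 10: 355/9+10=445/9; split 5:2 first = 445/9*5/7 = 2225/63
Final result = 2225/63

2225/63


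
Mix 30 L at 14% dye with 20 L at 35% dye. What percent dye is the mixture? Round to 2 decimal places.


Solute in mixture 1 = 14% of 30 L = 30*14/100 = 21/5 L
Solute in mixture 2 = 35% of 20 L = 20*35/100 = 7 L
Total solute = 21/5 + 7 = 56/5 L
Total volume = 30 + 20 = 50 L
Final concentration = 56/5/50 * 100 = 22.40%

22.40


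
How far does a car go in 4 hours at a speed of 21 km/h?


Using distance = speed * time
Speed = 21 km/h
Time = 4 hours
Distance = 21 * 4
= 84 km

84


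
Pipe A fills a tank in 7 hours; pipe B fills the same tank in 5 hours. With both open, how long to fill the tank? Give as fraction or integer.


Rate of A = 1/7 job per hour
Rate of B = 1/5 job per hour
Combined rate = 1/7 + 1/5
Find common denominator: (5 + 7)/(7*5) = 12/35
Combined rate = 12/35 job per hour
Time together = 1 / (12/35) = 35/12 hours

35/12


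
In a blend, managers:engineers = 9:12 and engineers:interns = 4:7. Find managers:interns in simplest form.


Given a:b = 9:12 and b:c = 4:7
Make b consistent. Multiply first ratio by 4: a:b = 36:48
Multiply second ratio by 12: b:c = 48:84
Now b = 48 in both, so a:b:c = 36:48:84
Therefore a:c = 36:84
Simplify by GCD: a:c = 3:7

3:7


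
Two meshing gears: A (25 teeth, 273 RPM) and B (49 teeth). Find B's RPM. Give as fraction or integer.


Gear ratio: teeth_A * RPM_A = teeth_B * RPM_B
25 * 273 = 49 * RPM_B
6825 = 49 * RPM_B
RPM_B = 6825 / 49
RPM_B = 975/7

975/7


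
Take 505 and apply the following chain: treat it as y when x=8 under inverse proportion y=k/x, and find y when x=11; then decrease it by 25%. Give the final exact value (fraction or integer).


Start with 505.
Step 1: Inverse prop: k = (505)*8; new y = k/11 = 505*8/11 = 4040/11
Step 2: Decrease by 25%: 4040/11 * 75/100 = 3030/11
Final result = 3030/11

3030/11


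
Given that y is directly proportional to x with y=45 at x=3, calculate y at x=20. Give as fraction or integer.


Direct proportion: y = kx
Find k: k = 45/3 = 15
Compute y at x=20: y = 15 * 20
y = 300

300


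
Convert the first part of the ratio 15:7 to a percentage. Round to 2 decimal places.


Total parts = 15 + 7 = 22
First part fraction = 15/22
Percentage = (15/22) * 100
= 0.681818 * 100
= 68.18%

68.18


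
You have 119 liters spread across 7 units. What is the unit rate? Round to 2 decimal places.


Total liters = 119
Number of units = 7
Unit rate = 119 / 7
= 17 liters per unit

17


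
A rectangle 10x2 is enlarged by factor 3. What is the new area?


Original dimensions: 10 x 2
Enlargement factor = 3
New width = 10 * 3 = 30
New height = 2 * 3 = 6
New area = 30 * 6 = 180

180


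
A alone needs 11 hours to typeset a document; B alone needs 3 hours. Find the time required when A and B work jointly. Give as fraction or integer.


Rate of A = 1/11 job per hour
Rate of B = 1/3 job per hour
Combined rate = 1/11 + 1/3
Find common denominator: (3 + 11)/(11*3) = 14/33
Combined rate = 14/33 job per hour
Time together = 1 / (14/33) = 33/14 hours

33/14


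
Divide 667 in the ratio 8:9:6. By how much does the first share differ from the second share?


Total parts = 8 + 9 + 6 = 23
Value per part = 667 / 23 = 29
Shares: 8*29=232, 9*29=261, 6*29=174
First share = 232, second share = 261
Difference = |232 - 261| = 29

29


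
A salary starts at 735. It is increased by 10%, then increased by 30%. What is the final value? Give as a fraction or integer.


Start: 735
Step 1: increase by 10% => multiply by 110/100
  735 * 110/100 = 1617/2
Step 2: increase by 30% => multiply by 130/100
  1617/2 * 130/100 = 21021/20
Final value = 21021/20

21021/20


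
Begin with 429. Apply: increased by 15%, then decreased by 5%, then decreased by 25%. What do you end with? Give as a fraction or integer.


Start: 429
Step 1: increase by 15% => multiply by 115/100
  429 * 115/100 = 9867/20
Step 2: decrease by 5% => multiply by 95/100
  9867/20 * 95/100 = 187473/400
Step 3: decrease by 25% => multiply by 75/100
  187473/400 * 75/100 = 562419/1600
Final value = 562419/1600

562419/1600


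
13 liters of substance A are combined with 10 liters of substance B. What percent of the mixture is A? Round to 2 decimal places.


Volume of A = 13 L
Volume of B = 10 L
Total volume = 13 + 10 = 23 L
Percentage of A = (13/23) * 100
= 56.52%

56.52


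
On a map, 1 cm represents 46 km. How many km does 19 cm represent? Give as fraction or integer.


Map scale: 1 cm = 46 km
Measured distance on map = 19 cm
Set up proportion: 19 * 46 / 1
= 874 / 1
= 874 km

874


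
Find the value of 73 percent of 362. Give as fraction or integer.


Compute 73% of 362
Convert percentage: 73% = 73/100
Multiply: 362 * 73/100
= 26426/100
= 13213/50

13213/50


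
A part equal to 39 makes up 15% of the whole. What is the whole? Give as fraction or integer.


Given: 39 is 15% of the whole
Set up: 39 = 15/100 * whole
whole = 39 * 100 / 15
whole = 3900 / 15
whole = 260

260


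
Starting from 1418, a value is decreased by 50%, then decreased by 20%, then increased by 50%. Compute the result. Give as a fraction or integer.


Start: 1418
Step 1: decrease by 50% => multiply by 50/100
  1418 * 50/100 = 709
Step 2: decrease by 20% => multiply by 80/100
  709 * 80/100 = 2836/5
Step 3: increase by 50% => multiply by 150/100
  2836/5 * 150/100 = 4254/5
Final value = 4254/5

4254/5


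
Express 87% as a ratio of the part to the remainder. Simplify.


Part = 87%, Remainder = 13%
Ratio = 87:13
GCD(87, 13) = 1
Simplify: 87:13 = 87:13

87:13


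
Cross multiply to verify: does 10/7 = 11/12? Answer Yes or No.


Cross multiply to check 10/7 = 11/12
Left cross product: 10 * 12 = 120
Right cross product: 7 * 11 = 77
120 != 77
Not equal, so proportions differ => No

No


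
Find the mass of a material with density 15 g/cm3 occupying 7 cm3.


Using mass = density * volume
Density = 15 g/cm3
Volume = 7 cm3
Mass = 15 * 7
= 105 g

105


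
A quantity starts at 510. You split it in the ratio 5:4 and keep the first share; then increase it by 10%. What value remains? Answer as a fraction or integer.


Start with 510.
Step 1: Split 5:4, first share = 510 * 5/9 = 850/3
Step 2: Increase by 10%: 850/3 * 110/100 = 935/3
Final result = 935/3

935/3


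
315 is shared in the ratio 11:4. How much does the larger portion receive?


Total parts = 11 + 4 = 15
Value per part = 315 / 15 = 21
First share = 11 * 21 = 231
Second share = 4 * 21 = 84
Larger share = 231

231


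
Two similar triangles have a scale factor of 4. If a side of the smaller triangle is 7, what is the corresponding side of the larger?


Similar triangles have proportional sides
Scale factor = 4
Smaller side = 7
Corresponding larger side = 7 * 4
= 28

28


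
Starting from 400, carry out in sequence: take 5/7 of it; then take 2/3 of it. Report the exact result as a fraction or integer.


Start with 400.
Step 1: Take 5/7: 400 * 5/7 = 2000/7
Step 2: Take 2/3: 2000/7 * 2/3 = 4000/21
Final result = 4000/21

4000/21


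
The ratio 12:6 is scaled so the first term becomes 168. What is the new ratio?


Original ratio: 12:6
First term target: 168
Scale factor = 168 / 12 = 14
Multiply second term: 6 * 14 = 84
Equivalent ratio = 168:84

168:84


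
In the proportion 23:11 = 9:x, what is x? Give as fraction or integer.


Setting up: 23/11 = 9/x
Cross multiply: 23 * x = 11 * 9
23x = 99
x = 99/23
x = 99/23

99/23


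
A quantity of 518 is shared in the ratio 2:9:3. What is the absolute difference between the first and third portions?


Total parts = 2 + 9 + 3 = 14
Value per part = 518 / 14 = 37
Shares: 2*37=74, 9*37=333, 3*37=111
First share = 74, third share = 111
Difference = |74 - 111| = 37

37


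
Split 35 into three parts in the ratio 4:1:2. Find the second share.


Ratio = 4:1:2
Total parts = 4 + 1 + 2 = 7
Value per part = 35 / 7 = 5
First share = 4 * 5 = 20
Middle share = 1 * 5 = 5
Third share = 2 * 5 = 10

5


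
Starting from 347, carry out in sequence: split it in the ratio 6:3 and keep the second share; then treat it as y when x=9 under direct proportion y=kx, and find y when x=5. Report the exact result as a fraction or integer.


Start with 347.
Step 1: Split 6:3, second share = 347 * 3/9 = 347/3
Step 2: Direct prop: k = (347/3)/9; new y = k*5 = 347/3*5/9 = 1735/27
Final result = 1735/27

1735/27


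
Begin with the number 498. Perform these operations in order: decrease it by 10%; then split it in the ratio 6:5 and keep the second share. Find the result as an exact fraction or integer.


Start with 498.
Step 1: Decrease by 10%: 498 * 90/100 = 2241/5
Step 2: Split 6:5, second share = 2241/5 * 5/11 = 2241/11
Final result = 2241/11

2241/11


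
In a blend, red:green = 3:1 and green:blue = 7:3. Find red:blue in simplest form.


Given a:b = 3:1 and b:c = 7:3
Make b consistent. Multiply first ratio by 7: a:b = 21:7
Multiply second ratio by 1: b:c = 7:3
Now b = 7 in both, so a:b:c = 21:7:3
Therefore a:c = 21:3
Simplify by GCD: a:c = 7:1

7:1


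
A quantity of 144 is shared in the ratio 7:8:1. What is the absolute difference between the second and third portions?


Total parts = 7 + 8 + 1 = 16
Value per part = 144 / 16 = 9
Shares: 7*9=63, 8*9=72, 1*9=9
Second share = 72, third share = 9
Difference = |72 - 9| = 63

63


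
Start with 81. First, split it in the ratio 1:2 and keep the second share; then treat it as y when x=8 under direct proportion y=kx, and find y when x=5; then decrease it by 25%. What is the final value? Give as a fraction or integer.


Start with 81.
Step 1: Split 1:2, second share = 81 * 2/3 = 54
Step 2: Direct prop: k = (54)/8; new y = k*5 = 54*5/8 = 135/4
Step 3: Decrease by 25%: 135/4 * 75/100 = 405/16
Final result = 405/16

405/16


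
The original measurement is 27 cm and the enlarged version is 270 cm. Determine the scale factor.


Original length = 27 cm
Scaled length = 270 cm
Scale factor = 270 / 27
= 10

10


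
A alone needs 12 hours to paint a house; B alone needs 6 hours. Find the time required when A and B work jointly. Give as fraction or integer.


Rate of A = 1/12 job per hour
Rate of B = 1/6 job per hour
Combined rate = 1/12 + 1/6
Find common denominator: (6 + 12)/(12*6) = 18/72
Combined rate = 1/4 job per hour
Time together = 1 / (1/4) = 4 hours

4


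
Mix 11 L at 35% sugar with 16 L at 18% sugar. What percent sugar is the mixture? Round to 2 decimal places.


Solute in mixture 1 = 35% of 11 L = 11*35/100 = 77/20 L
Solute in mixture 2 = 18% of 16 L = 16*18/100 = 72/25 L
Total solute = 77/20 + 72/25 = 673/100 L
Total volume = 11 + 16 = 27 L
Final concentration = 673/100/27 * 100 = 24.93%

24.93


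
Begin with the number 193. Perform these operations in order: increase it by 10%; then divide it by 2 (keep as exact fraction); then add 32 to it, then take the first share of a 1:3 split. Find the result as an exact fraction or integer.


Start with 193.
Step 1: Increase by 10%: 193 * 110/100 = 2123/10
Step 2: Divide by 2: 2123/10 / 2 = 2123/20
Step 3: Add 32: 2123/20+32=2763/20; split 1:3 first = 2763/20*1/4 = 2763/80
Final result = 2763/80

2763/80


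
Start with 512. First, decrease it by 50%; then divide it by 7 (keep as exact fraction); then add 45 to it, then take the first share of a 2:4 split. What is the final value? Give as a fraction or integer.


Start with 512.
Step 1: Decrease by 50%: 512 * 50/100 = 256
Step 2: Divide by 7: 256 / 7 = 256/7
Step 3: Add 45: 256/7+45=571/7; split 2:4 first = 571/7*2/6 = 571/21
Final result = 571/21

571/21


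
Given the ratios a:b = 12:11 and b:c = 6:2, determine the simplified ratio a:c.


Given a:b = 12:11 and b:c = 6:2
Make b consistent. Multiply first ratio by 6: a:b = 72:66
Multiply second ratio by 11: b:c = 66:22
Now b = 66 in both, so a:b:c = 72:66:22
Therefore a:c = 72:22
Simplify by GCD: a:c = 36:11

36:11


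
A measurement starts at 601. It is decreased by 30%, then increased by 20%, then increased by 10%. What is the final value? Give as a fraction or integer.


Start: 601
Step 1: decrease by 30% => multiply by 70/100
  601 * 70/100 = 4207/10
Step 2: increase by 20% => multiply by 120/100
  4207/10 * 120/100 = 12621/25
Step 3: increase by 10% => multiply by 110/100
  12621/25 * 110/100 = 138831/250
Final value = 138831/250

138831/250


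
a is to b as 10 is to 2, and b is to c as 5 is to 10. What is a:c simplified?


Given a:b = 10:2 and b:c = 5:10
Make b consistent. Multiply first ratio by 5: a:b = 50:10
Multiply second ratio by 2: b:c = 10:20
Now b = 10 in both, so a:b:c = 50:10:20
Therefore a:c = 50:20
Simplify by GCD: a:c = 5:2

5:2


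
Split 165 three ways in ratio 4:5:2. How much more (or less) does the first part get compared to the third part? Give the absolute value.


Total parts = 4 + 5 + 2 = 11
Value per part = 165 / 11 = 15
Shares: 4*15=60, 5*15=75, 2*15=30
First share = 60, third share = 30
Difference = |60 - 30| = 30

30


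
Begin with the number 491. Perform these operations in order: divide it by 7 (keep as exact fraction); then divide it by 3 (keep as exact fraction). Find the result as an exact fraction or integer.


Start with 491.
Step 1: Divide by 7: 491 / 7 = 491/7
Step 2: Divide by 3: 491/7 / 3 = 491/21
Final result = 491/21

491/21


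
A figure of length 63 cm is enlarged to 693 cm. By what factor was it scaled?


Original length = 63 cm
Scaled length = 693 cm
Scale factor = 693 / 63
= 11

11


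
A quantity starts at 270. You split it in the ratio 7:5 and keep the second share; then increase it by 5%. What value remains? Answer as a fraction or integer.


Start with 270.
Step 1: Split 7:5, second share = 270 * 5/12 = 225/2
Step 2: Increase by 5%: 225/2 * 105/100 = 945/8
Final result = 945/8

945/8


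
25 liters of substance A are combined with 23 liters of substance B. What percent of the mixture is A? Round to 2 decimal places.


Volume of A = 25 L
Volume of B = 23 L
Total volume = 25 + 23 = 48 L
Percentage of A = (25/48) * 100
= 52.08%

52.08


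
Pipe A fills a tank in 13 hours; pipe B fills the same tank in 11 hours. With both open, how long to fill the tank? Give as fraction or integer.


Rate of A = 1/13 job per hour
Rate of B = 1/11 job per hour
Combined rate = 1/13 + 1/11
Find common denominator: (11 + 13)/(13*11) = 24/143
Combined rate = 24/143 job per hour
Time together = 1 / (24/143) = 143/24 hours

143/24


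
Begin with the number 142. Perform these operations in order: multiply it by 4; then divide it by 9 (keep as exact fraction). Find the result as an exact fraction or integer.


Start with 142.
Step 1: Multiply by 4: 142 * 4 = 568
Step 2: Divide by 9: 568 / 9 = 568/9
Final result = 568/9

568/9


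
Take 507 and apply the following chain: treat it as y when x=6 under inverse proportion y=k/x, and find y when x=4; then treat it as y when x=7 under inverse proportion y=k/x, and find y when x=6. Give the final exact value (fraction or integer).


Start with 507.
Step 1: Inverse prop: k = (507)*6; new y = k/4 = 507*6/4 = 1521/2
Step 2: Inverse prop: k = (1521/2)*7; new y = k/6 = 1521/2*7/6 = 3549/4
Final result = 3549/4

3549/4


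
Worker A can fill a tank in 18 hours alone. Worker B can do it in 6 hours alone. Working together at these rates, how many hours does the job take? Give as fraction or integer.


Rate of A = 1/18 job per hour
Rate of B = 1/6 job per hour
Combined rate = 1/18 + 1/6
Find common denominator: (6 + 18)/(18*6) = 24/108
Combined rate = 2/9 job per hour
Time together = 1 / (2/9) = 9/2 hours

9/2


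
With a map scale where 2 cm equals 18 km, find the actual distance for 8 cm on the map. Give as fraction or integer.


Map scale: 2 cm = 18 km
Measured distance on map = 8 cm
Set up proportion: 8 * 18 / 2
= 144 / 2
= 72 km

72


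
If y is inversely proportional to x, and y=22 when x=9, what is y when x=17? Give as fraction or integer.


Inverse proportion: y = k/x
Find k: k = 9 * 22 = 198
Compute y at x=17: y = 198/17
y = 198/17

198/17


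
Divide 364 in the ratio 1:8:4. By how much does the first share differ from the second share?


Total parts = 1 + 8 + 4 = 13
Value per part = 364 / 13 = 28
Shares: 1*28=28, 8*28=224, 4*28=112
First share = 28, second share = 224
Difference = |28 - 224| = 196

196


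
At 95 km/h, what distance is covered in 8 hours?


Using distance = speed * time
Speed = 95 km/h
Time = 8 hours
Distance = 95 * 8
= 760 km

760


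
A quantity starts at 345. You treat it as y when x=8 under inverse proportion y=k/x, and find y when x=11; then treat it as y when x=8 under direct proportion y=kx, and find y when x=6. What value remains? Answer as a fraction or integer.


Start with 345.
Step 1: Inverse prop: k = (345)*8; new y = k/11 = 345*8/11 = 2760/11
Step 2: Direct prop: k = (2760/11)/8; new y = k*6 = 2760/11*6/8 = 2070/11
Final result = 2070/11

2070/11


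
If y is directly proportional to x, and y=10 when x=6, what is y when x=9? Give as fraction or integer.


Direct proportion: y = kx
Find k: k = 10/6 = 5/3
Compute y at x=9: y = 5/3 * 9
y = 15

15


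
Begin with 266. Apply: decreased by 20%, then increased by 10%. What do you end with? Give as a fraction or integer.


Start: 266
Step 1: decrease by 20% => multiply by 80/100
  266 * 80/100 = 1064/5
Step 2: increase by 10% => multiply by 110/100
  1064/5 * 110/100 = 5852/25
Final value = 5852/25

5852/25


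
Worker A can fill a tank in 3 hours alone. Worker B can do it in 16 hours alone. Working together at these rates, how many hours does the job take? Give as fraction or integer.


Rate of A = 1/3 job per hour
Rate of B = 1/16 job per hour
Combined rate = 1/3 + 1/16
Find common denominator: (16 + 3)/(3*16) = 19/48
Combined rate = 19/48 job per hour
Time together = 1 / (19/48) = 48/19 hours

48/19


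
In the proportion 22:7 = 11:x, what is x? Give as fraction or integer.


Setting up: 22/7 = 11/x
Cross multiply: 22 * x = 7 * 11
22x = 77
x = 77/22
x = 7/2

7/2


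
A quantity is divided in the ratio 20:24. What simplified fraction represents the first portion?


Total parts = 20 + 24 = 44
First part fraction = 20/44
Simplify: 20/44 = 5/11

5/11


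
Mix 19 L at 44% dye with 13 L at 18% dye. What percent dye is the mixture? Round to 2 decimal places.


Solute in mixture 1 = 44% of 19 L = 19*44/100 = 209/25 L
Solute in mixture 2 = 18% of 13 L = 13*18/100 = 117/50 L
Total solute = 209/25 + 117/50 = 107/10 L
Total volume = 19 + 13 = 32 L
Final concentration = 107/10/32 * 100 = 33.44%

33.44


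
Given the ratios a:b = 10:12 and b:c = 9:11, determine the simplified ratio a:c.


Given a:b = 10:12 and b:c = 9:11
Make b consistent. Multiply first ratio by 9: a:b = 90:108
Multiply second ratio by 12: b:c = 108:132
Now b = 108 in both, so a:b:c = 90:108:132
Therefore a:c = 90:132
Simplify by GCD: a:c = 15:22

15:22


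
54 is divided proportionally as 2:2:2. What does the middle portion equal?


Ratio = 2:2:2
Total parts = 2 + 2 + 2 = 6
Value per part = 54 / 6 = 9
First share = 2 * 9 = 18
Middle share = 2 * 9 = 18
Third share = 2 * 9 = 18

18


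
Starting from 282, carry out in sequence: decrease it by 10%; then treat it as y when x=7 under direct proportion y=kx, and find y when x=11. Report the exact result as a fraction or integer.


Start with 282.
Step 1: Decrease by 10%: 282 * 90/100 = 1269/5
Step 2: Direct prop: k = (1269/5)/7; new y = k*11 = 1269/5*11/7 = 13959/35
Final result = 13959/35

13959/35


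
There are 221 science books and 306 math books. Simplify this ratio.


Find GCD(221, 306)
GCD = 17
Divide both by 17: 221/17 = 13, 306/17 = 18
Simplified ratio = 13:18

13:18


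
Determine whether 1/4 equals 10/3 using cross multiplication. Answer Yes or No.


Cross multiply to check 1/4 = 10/3
Left cross product: 1 * 3 = 3
Right cross product: 4 * 10 = 40
3 != 40
Not equal, so proportions differ => No

No


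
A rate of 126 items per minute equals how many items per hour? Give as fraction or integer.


Converting from per minute to per hour
Rate = 126 items per minute
Multiply by 60: 126 * 60
= 7560 items per hour

7560


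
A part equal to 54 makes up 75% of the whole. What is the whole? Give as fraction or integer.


Given: 54 is 75% of the whole
Set up: 54 = 75/100 * whole
whole = 54 * 100 / 75
whole = 5400 / 75
whole = 72

72


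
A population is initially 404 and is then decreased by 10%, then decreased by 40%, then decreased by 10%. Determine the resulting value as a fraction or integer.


Start: 404
Step 1: decrease by 10% => multiply by 90/100
  404 * 90/100 = 1818/5
Step 2: decrease by 40% => multiply by 60/100
  1818/5 * 60/100 = 5454/25
Step 3: decrease by 10% => multiply by 90/100
  5454/25 * 90/100 = 24543/125
Final value = 24543/125

24543/125


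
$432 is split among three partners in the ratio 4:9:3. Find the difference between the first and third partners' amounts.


Total parts = 4 + 9 + 3 = 16
Value per part = 432 / 16 = 27
Shares: 4*27=108, 9*27=243, 3*27=81
First share = 108, third share = 81
Difference = |108 - 81| = 27

27


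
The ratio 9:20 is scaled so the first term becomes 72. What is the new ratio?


Original ratio: 9:20
First term target: 72
Scale factor = 72 / 9 = 8
Multiply second term: 20 * 8 = 160
Equivalent ratio = 72:160

72:160


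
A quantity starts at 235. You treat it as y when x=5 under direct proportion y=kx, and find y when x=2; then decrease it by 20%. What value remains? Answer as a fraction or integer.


Start with 235.
Step 1: Direct prop: k = (235)/5; new y = k*2 = 235*2/5 = 94
Step 2: Decrease by 20%: 94 * 80/100 = 376/5
Final result = 376/5

376/5


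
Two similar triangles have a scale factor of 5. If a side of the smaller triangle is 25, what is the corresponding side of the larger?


Similar triangles have proportional sides
Scale factor = 5
Smaller side = 25
Corresponding larger side = 25 * 5
= 125

125


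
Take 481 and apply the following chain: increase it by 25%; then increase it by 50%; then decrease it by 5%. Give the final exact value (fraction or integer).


Start with 481.
Step 1: Increase by 25%: 481 * 125/100 = 2405/4
Step 2: Increase by 50%: 2405/4 * 150/100 = 7215/8
Step 3: Decrease by 5%: 7215/8 * 95/100 = 27417/32
Final result = 27417/32

27417/32


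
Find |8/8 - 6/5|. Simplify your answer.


Simplify: 8/8 = 1 and 6/5 = 6/5
Find common denominator: LCD = 5
Convert: 5/5 and 6/5
Difference = |5 - 6|/5 = 1/5
Simplified = 1/5

1/5


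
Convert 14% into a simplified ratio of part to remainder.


Part = 14%, Remainder = 86%
Ratio = 14:86
GCD(14, 86) = 2
Simplify: 7:43 = 7:43

7:43


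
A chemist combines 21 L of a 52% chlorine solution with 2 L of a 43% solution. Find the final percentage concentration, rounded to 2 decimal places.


Solute in mixture 1 = 52% of 21 L = 21*52/100 = 273/25 L
Solute in mixture 2 = 43% of 2 L = 2*43/100 = 43/50 L
Total solute = 273/25 + 43/50 = 589/50 L
Total volume = 21 + 2 = 23 L
Final concentration = 589/50/23 * 100 = 51.22%

51.22


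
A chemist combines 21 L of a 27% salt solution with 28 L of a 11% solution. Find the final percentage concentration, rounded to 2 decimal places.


Solute in mixture 1 = 27% of 21 L = 21*27/100 = 567/100 L
Solute in mixture 2 = 11% of 28 L = 28*11/100 = 77/25 L
Total solute = 567/100 + 77/25 = 35/4 L
Total volume = 21 + 28 = 49 L
Final concentration = 35/4/49 * 100 = 17.86%

17.86


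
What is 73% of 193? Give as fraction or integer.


Compute 73% of 193
Convert percentage: 73% = 73/100
Multiply: 193 * 73/100
= 14089/100
= 14089/100

14089/100


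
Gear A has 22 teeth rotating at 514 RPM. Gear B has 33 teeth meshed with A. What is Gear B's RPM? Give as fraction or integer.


Gear ratio: teeth_A * RPM_A = teeth_B * RPM_B
22 * 514 = 33 * RPM_B
11308 = 33 * RPM_B
RPM_B = 11308 / 33
RPM_B = 1028/3

1028/3


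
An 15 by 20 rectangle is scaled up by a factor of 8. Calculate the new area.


Original dimensions: 15 x 20
Enlargement factor = 8
New width = 15 * 8 = 120
New height = 20 * 8 = 160
New area = 120 * 160 = 19200

19200


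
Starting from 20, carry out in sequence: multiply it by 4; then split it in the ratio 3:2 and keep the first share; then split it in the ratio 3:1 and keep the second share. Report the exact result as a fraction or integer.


Start with 20.
Step 1: Multiply by 4: 20 * 4 = 80
Step 2: Split 3:2, first share = 80 * 3/5 = 48
Step 3: Split 3:1, second share = 48 * 1/4 = 12
Final result = 12

12


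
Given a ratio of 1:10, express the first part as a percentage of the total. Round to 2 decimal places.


Total parts = 1 + 10 = 11
First part fraction = 1/11
Percentage = (1/11) * 100
= 0.090909 * 100
= 9.09%

9.09


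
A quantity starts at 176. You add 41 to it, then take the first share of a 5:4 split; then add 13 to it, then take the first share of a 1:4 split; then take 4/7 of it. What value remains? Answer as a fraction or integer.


Start with 176.
Step 1: Add 41: 176+41=217; split 5:4 first = 217*5/9 = 1085/9
Step 2: Add 13: 1085/9+13=1202/9; split 1:4 first = 1202/9*1/5 = 1202/45
Step 3: Take 4/7: 1202/45 * 4/7 = 4808/315
Final result = 4808/315

4808/315


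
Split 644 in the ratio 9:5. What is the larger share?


Total parts = 9 + 5 = 14
Value per part = 644 / 14 = 46
First share = 9 * 46 = 414
Second share = 5 * 46 = 230
Larger share = 414

414


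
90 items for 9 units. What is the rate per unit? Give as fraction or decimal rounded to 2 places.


Total items = 90
Number of units = 9
Unit rate = 90 / 9
= 10 items per unit

10


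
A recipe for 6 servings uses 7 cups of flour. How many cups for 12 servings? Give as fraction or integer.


Original: 7 cups for 6 servings
Target servings = 12
Scaling factor = 12/6
New amount = 7 * 12/6
= 84/6
= 14 cups

14


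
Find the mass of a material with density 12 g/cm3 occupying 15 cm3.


Using mass = density * volume
Density = 12 g/cm3
Volume = 15 cm3
Mass = 12 * 15
= 180 g

180


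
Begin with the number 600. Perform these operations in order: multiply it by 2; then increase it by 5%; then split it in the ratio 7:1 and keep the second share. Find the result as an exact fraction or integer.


Start with 600.
Step 1: Multiply by 2: 600 * 2 = 1200
Step 2: Increase by 5%: 1200 * 105/100 = 1260
Step 3: Split 7:1, second share = 1260 * 1/8 = 315/2
Final result = 315/2

315/2


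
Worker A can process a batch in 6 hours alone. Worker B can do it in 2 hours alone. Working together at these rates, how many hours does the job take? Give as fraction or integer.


Rate of A = 1/6 job per hour
Rate of B = 1/2 job per hour
Combined rate = 1/6 + 1/2
Find common denominator: (2 + 6)/(6*2) = 8/12
Combined rate = 2/3 job per hour
Time together = 1 / (2/3) = 3/2 hours

3/2


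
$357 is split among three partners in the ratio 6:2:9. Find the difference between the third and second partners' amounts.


Total parts = 6 + 2 + 9 = 17
Value per part = 357 / 17 = 21
Shares: 6*21=126, 2*21=42, 9*21=189
Third share = 189, second share = 42
Difference = |189 - 42| = 147

147


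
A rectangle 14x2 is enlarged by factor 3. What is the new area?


Original dimensions: 14 x 2
Enlargement factor = 3
New width = 14 * 3 = 42
New height = 2 * 3 = 6
New area = 42 * 6 = 252

252


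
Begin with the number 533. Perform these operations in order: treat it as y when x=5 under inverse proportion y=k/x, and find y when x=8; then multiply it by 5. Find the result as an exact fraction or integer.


Start with 533.
Step 1: Inverse prop: k = (533)*5; new y = k/8 = 533*5/8 = 2665/8
Step 2: Multiply by 5: 2665/8 * 5 = 13325/8
Final result = 13325/8

13325/8


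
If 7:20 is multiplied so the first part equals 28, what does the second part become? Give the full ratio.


Original ratio: 7:20
First term target: 28
Scale factor = 28 / 7 = 4
Multiply second term: 20 * 4 = 80
Equivalent ratio = 28:80

28:80


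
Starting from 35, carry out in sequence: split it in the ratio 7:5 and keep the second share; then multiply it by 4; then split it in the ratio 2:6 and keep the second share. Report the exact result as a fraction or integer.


Start with 35.
Step 1: Split 7:5, second share = 35 * 5/12 = 175/12
Step 2: Multiply by 4: 175/12 * 4 = 175/3
Step 3: Split 2:6, second share = 175/3 * 6/8 = 175/4
Final result = 175/4

175/4


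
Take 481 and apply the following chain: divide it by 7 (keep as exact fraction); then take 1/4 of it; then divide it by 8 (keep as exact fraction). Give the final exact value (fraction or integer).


Start with 481.
Step 1: Divide by 7: 481 / 7 = 481/7
Step 2: Take 1/4: 481/7 * 1/4 = 481/28
Step 3: Divide by 8: 481/28 / 8 = 481/224
Final result = 481/224

481/224


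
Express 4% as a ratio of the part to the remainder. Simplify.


Part = 4%, Remainder = 96%
Ratio = 4:96
GCD(4, 96) = 4
Simplify: 1:24 = 1:24

1:24


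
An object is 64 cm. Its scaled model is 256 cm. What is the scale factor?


Original length = 64 cm
Scaled length = 256 cm
Scale factor = 256 / 64
= 4

4


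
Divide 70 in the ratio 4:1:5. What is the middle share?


Ratio = 4:1:5
Total parts = 4 + 1 + 5 = 10
Value per part = 70 / 10 = 7
First share = 4 * 7 = 28
Middle share = 1 * 7 = 7
Third share = 5 * 7 = 35

7


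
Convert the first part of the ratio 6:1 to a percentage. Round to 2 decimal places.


Total parts = 6 + 1 = 7
First part fraction = 6/7
Percentage = (6/7) * 100
= 0.857143 * 100
= 85.71%

85.71


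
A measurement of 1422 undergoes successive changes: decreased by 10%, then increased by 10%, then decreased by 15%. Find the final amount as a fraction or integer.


Start: 1422
Step 1: decrease by 10% => multiply by 90/100
  1422 * 90/100 = 6399/5
Step 2: increase by 10% => multiply by 110/100
  6399/5 * 110/100 = 70389/50
Step 3: decrease by 15% => multiply by 85/100
  70389/50 * 85/100 = 1196613/1000
Final value = 1196613/1000

1196613/1000


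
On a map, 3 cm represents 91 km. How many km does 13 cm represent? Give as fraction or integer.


Map scale: 3 cm = 91 km
Measured distance on map = 13 cm
Set up proportion: 13 * 91 / 3
= 1183 / 3
= 1183/3 km

1183/3


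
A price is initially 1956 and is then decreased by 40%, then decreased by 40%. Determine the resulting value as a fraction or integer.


Start: 1956
Step 1: decrease by 40% => multiply by 60/100
  1956 * 60/100 = 5868/5
Step 2: decrease by 40% => multiply by 60/100
  5868/5 * 60/100 = 17604/25
Final value = 17604/25

17604/25


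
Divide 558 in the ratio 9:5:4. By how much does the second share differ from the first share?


Total parts = 9 + 5 + 4 = 18
Value per part = 558 / 18 = 31
Shares: 9*31=279, 5*31=155, 4*31=124
Second share = 155, first share = 279
Difference = |155 - 279| = 124

124


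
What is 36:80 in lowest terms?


Find GCD(36, 80)
GCD = 4
Divide both by 4: 36/4 = 9, 80/4 = 20
Simplified ratio = 9:20

9:20


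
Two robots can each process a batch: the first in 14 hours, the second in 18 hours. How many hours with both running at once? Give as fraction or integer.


Rate of A = 1/14 job per hour
Rate of B = 1/18 job per hour
Combined rate = 1/14 + 1/18
Find common denominator: (18 + 14)/(14*18) = 32/252
Combined rate = 8/63 job per hour
Time together = 1 / (8/63) = 63/8 hours

63/8


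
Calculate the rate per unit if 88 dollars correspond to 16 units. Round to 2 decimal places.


Total dollars = 88
Number of units = 16
Unit rate = 88 / 16
= 5.50 dollars per unit

5.50


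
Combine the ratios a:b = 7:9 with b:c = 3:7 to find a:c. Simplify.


Given a:b = 7:9 and b:c = 3:7
Make b consistent. Multiply first ratio by 3: a:b = 21:27
Multiply second ratio by 9: b:c = 27:63
Now b = 27 in both, so a:b:c = 21:27:63
Therefore a:c = 21:63
Simplify by GCD: a:c = 1:3

1:3


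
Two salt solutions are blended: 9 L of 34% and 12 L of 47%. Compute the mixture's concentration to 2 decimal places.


Solute in mixture 1 = 34% of 9 L = 9*34/100 = 153/50 L
Solute in mixture 2 = 47% of 12 L = 12*47/100 = 141/25 L
Total solute = 153/50 + 141/25 = 87/10 L
Total volume = 9 + 12 = 21 L
Final concentration = 87/10/21 * 100 = 41.43%

41.43


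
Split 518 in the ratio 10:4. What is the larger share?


Total parts = 10 + 4 = 14
Value per part = 518 / 14 = 37
First share = 10 * 37 = 370
Second share = 4 * 37 = 148
Larger share = 370

370


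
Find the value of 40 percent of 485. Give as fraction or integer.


Compute 40% of 485
Convert percentage: 40% = 40/100
Multiply: 485 * 40/100
= 19400/100
= 194

194


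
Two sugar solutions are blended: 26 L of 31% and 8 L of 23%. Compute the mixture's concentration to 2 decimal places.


Solute in mixture 1 = 31% of 26 L = 26*31/100 = 403/50 L
Solute in mixture 2 = 23% of 8 L = 8*23/100 = 46/25 L
Total solute = 403/50 + 46/25 = 99/10 L
Total volume = 26 + 8 = 34 L
Final concentration = 99/10/34 * 100 = 29.12%

29.12


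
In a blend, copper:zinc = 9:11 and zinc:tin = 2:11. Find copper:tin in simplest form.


Given a:b = 9:11 and b:c = 2:11
Make b consistent. Multiply first ratio by 2: a:b = 18:22
Multiply second ratio by 11: b:c = 22:121
Now b = 22 in both, so a:b:c = 18:22:121
Therefore a:c = 18:121
Simplify by GCD: a:c = 18:121

18:121


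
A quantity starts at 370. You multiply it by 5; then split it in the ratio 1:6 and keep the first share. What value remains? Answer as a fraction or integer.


Start with 370.
Step 1: Multiply by 5: 370 * 5 = 1850
Step 2: Split 1:6, first share = 1850 * 1/7 = 1850/7
Final result = 1850/7

1850/7


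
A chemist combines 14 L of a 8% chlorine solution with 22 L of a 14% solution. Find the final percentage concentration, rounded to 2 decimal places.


Solute in mixture 1 = 8% of 14 L = 14*8/100 = 28/25 L
Solute in mixture 2 = 14% of 22 L = 22*14/100 = 77/25 L
Total solute = 28/25 + 77/25 = 21/5 L
Total volume = 14 + 22 = 36 L
Final concentration = 21/5/36 * 100 = 11.67%

11.67


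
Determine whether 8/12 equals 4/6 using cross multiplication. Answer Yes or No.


Cross multiply to check 8/12 = 4/6
Left cross product: 8 * 6 = 48
Right cross product: 12 * 4 = 48
48 = 48
Equal, so proportions match => Yes

Yes


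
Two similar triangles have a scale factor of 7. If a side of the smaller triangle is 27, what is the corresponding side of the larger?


Similar triangles have proportional sides
Scale factor = 7
Smaller side = 27
Corresponding larger side = 27 * 7
= 189

189


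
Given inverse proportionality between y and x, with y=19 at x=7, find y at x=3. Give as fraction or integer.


Inverse proportion: y = k/x
Find k: k = 7 * 19 = 133
Compute y at x=3: y = 133/3
y = 133/3

133/3


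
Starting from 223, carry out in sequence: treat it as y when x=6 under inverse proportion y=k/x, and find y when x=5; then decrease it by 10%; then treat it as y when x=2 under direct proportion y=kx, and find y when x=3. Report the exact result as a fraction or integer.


Start with 223.
Step 1: Inverse prop: k = (223)*6; new y = k/5 = 223*6/5 = 1338/5
Step 2: Decrease by 10%: 1338/5 * 90/100 = 6021/25
Step 3: Direct prop: k = (6021/25)/2; new y = k*3 = 6021/25*3/2 = 18063/50
Final result = 18063/50

18063/50
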